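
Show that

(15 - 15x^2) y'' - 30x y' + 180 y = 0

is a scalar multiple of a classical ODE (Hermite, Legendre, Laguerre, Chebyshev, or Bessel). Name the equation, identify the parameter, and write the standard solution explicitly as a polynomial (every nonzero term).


All three coefficients share the factor 15; dividing through by 15 gives  (1 - x^2) y'' - 2x y' + 12 y = 0.
This matches the Legendre equation (1 - x^2) y'' - 2x y' + n(n+1) y = 0 (note the -2x y' term) with n(n+1) = 12, so n = 3; the polynomial solution is P_3(x).
With y = sum_k a_k x^k, matching x^k gives (k+2)(k+1) a_{k+2} = [k(k+1) - n(n+1)] a_k = (k - 3)(k + 4) a_k. The right side vanishes at k = 3, so the series with the parity of 3 terminates at degree 3.
Standard normalization (P_n(1) = 1): leading coefficient (2n)!/(2^n (n!)^2) = 720/(8*36) = 5/2, so a_3 = 5/2. Work downward with a_k = (k+1)(k+2) a_{k+2} / ((k - 3)(k + 4)):
  a_1 = (2)(3)(5/2) / ((1 - 3)(1 + 4)) = 15/(-10) = -3/2
Hence P_3(x) = 5 x^3/2 - 3 x/2.

P_3(x); series = 5 x^3/2 - 3 x/2


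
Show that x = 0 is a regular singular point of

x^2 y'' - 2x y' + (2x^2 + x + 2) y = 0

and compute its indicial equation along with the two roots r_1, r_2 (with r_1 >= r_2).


Divide by x^2 to reach normal form y'' + P_1(x) y' + P_2(x) y = 0 with P_1(x) = -2/x and P_2(x) = 2 + 1/x + 2/x^2.
x = 0 is a singular point because the y'-coefficient -2/x has a pole at x = 0 and the y-coefficient 2 + 1/x + 2/x^2 has a pole at x = 0.
It is a regular singular point because x P_1(x) = p(x) = -2 and x^2 P_2(x) = q(x) = 2x^2 + x + 2 are polynomials, hence analytic at x = 0.
p(0) = -2,  q(0) = 2.
Indicial equation: r(r-1) + p(0) r + q(0) = 0, i.e. r^2 + (p(0) - 1) r + q(0) = 0, i.e. r^2 - 3 r + 2 = 0.
Discriminant: (-3)^2 - 4(2) = 1, so r = (3 ± 1)/2.
Solving: r_1 = 2, r_2 = 1.

indicial: r^2 - 3 r + 2 = 0; roots r_1 = 2, r_2 = 1


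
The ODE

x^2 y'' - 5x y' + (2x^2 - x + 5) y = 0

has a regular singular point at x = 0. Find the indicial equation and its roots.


Divide by x^2 to reach normal form y'' + P_1(x) y' + P_2(x) y = 0 with P_1(x) = -5/x and P_2(x) = 2 - 1/x + 5/x^2.
x = 0 is a singular point because the y'-coefficient -5/x has a pole at x = 0 and the y-coefficient 2 - 1/x + 5/x^2 has a pole at x = 0.
It is a regular singular point because x P_1(x) = p(x) = -5 and x^2 P_2(x) = q(x) = 2x^2 - x + 5 are polynomials, hence analytic at x = 0.
p(0) = -5,  q(0) = 5.
Indicial equation: r(r-1) + p(0) r + q(0) = 0, i.e. r^2 + (p(0) - 1) r + q(0) = 0, i.e. r^2 - 6 r + 5 = 0.
Discriminant: (-6)^2 - 4(5) = 16, so r = (6 ± 4)/2.
Solving: r_1 = 5, r_2 = 1.

indicial: r^2 - 6 r + 5 = 0; roots r_1 = 5, r_2 = 1


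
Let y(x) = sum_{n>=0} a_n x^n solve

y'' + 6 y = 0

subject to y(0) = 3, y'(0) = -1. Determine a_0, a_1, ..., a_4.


Ansatz: y(x) = sum_{n>=0} a_n x^n, so y'(x) = sum_{n>=1} n a_n x^(n-1) and y''(x) = sum_{n>=2} n(n-1) a_n x^(n-2).
Substitute into P(x) y'' + Q(x) y' + R(x) y = 0 with P(x) = 1, Q(x) = 0, R(x) = 6, and match powers of x.
Initial conditions: a_0 = 3, a_1 = -1.
Setting the coefficient of each power of x to zero and solving order by order (substituting the coefficients already found):
  x^0: 2 a_2 + 6 a_0 = 0  ->  2 a_2 = -6 a_0 = -18  ->  a_2 = -9
  x^1: 6 a_3 + 6 a_1 = 0  ->  6 a_3 = -6 a_1 = 6  ->  a_3 = 1
  x^2: 12 a_4 + 6 a_2 = 0  ->  12 a_4 = -6 a_2 = 54  ->  a_4 = 9/2
Truncated series: y(x) = 3 - x - 9 x^2 + x^3 + (9/2) x^4 + O(x^5).

a_0 = 3; a_1 = -1; a_2 = -9; a_3 = 1; a_4 = 9/2


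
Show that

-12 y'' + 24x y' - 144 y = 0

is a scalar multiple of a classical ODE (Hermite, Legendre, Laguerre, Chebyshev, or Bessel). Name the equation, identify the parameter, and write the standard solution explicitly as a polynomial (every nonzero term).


All three coefficients share the factor -12; dividing through by -12 gives  y'' - 2x y' + 12 y = 0.
This matches the Hermite equation y'' - 2x y' + 2n y = 0 with 2n = 12, so n = 6; the polynomial solution is H_6(x).
With y = sum_k a_k x^k, matching x^k gives (k+2)(k+1) a_{k+2} = 2(k - n) a_k = 2(k - 6) a_k. The right side vanishes at k = 6, so the series with the parity of 6 terminates at degree 6.
Standard normalization: leading coefficient of H_n is 2^n, so a_6 = 2^6 = 64. Work downward with a_k = (k+1)(k+2) a_{k+2} / (2(k - n)):
  a_4 = (5)(6)(64) / (2(4 - 6)) = 1920/(-4) = -480
  a_2 = (3)(4)(-480) / (2(2 - 6)) = -5760/(-8) = 720
  a_0 = (1)(2)(720) / (2(0 - 6)) = 1440/(-12) = -120
Hence H_6(x) = 64 x^6 - 480 x^4 + 720 x^2 - 120.

H_6(x); series = 64 x^6 - 480 x^4 + 720 x^2 - 120


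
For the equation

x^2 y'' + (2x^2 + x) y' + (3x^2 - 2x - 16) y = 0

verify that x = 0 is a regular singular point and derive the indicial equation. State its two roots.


Divide by x^2 to reach normal form y'' + P_1(x) y' + P_2(x) y = 0 with P_1(x) = 2 + 1/x and P_2(x) = 3 - 2/x - 16/x^2.
x = 0 is a singular point because the y'-coefficient 2 + 1/x has a pole at x = 0 and the y-coefficient 3 - 2/x - 16/x^2 has a pole at x = 0.
It is a regular singular point because x P_1(x) = p(x) = 2x + 1 and x^2 P_2(x) = q(x) = 3x^2 - 2x - 16 are polynomials, hence analytic at x = 0.
p(0) = 1,  q(0) = -16.
Indicial equation: r(r-1) + p(0) r + q(0) = 0, i.e. r^2 + (p(0) - 1) r + q(0) = 0, i.e. r^2 - 16 = 0.
Discriminant: (0)^2 - 4(-16) = 64, so r = (0 ± 8)/2.
Solving: r_1 = 4, r_2 = -4.

indicial: r^2 - 16 = 0; roots r_1 = 4, r_2 = -4


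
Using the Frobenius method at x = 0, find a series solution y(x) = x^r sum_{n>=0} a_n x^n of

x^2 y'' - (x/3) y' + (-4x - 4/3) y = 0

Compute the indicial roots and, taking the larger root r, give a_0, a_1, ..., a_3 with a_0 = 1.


Write in Frobenius form y'' + (p(x)/x) y' + (q(x)/x^2) y = 0:
  p(x) = -1/3,  q(x) = -4x - 4/3.
Indicial equation: r(r-1) + (-1/3) r + (-4/3) = 0 -> roots r_1 = 2, r_2 = -2/3.
Take r = r_1 = 2. Let y(x) = x^r sum_{n>=0} a_n x^n with a_0 = 1.
Substitute y = x^r sum a_n x^n and match x^{r+n}. The recurrence is
  D(n) a_n - 4 a_{n-1} = 0,  where D(n) = (r+n)(r+n-1) + (-1/3)(r+n) + (-4/3).
  a_n = 4 / D(n) * a_{n-1}.
Since the indicial polynomial factors as (r - r_1)(r - r_2), D(n) = (r_1 + n - r_1)(r_1 + n - r_2) = n(n + 8/3).
Evaluating step by step (a_0 = 1):
  n = 1: D(1) = 1(1 + 8/3) = 11/3; numerator = 4(1) = 4; a_1 = (4)/(11/3) = 12/11
  n = 2: D(2) = 2(2 + 8/3) = 28/3; numerator = 4(12/11) = 48/11; a_2 = (48/11)/(28/3) = 36/77
  n = 3: D(3) = 3(3 + 8/3) = 17; numerator = 4(36/77) = 144/77; a_3 = (144/77)/(17) = 144/1309

r = 2; a_0 = 1; a_1 = 12/11; a_2 = 36/77; a_3 = 144/1309


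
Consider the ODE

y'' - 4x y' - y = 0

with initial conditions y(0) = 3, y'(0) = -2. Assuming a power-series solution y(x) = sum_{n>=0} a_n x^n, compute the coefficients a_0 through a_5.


Ansatz: y(x) = sum_{n>=0} a_n x^n, so y'(x) = sum_{n>=1} n a_n x^(n-1) and y''(x) = sum_{n>=2} n(n-1) a_n x^(n-2).
Substitute into P(x) y'' + Q(x) y' + R(x) y = 0 with P(x) = 1, Q(x) = -4x, R(x) = -1, and match powers of x.
Initial conditions: a_0 = 3, a_1 = -2.
Setting the coefficient of each power of x to zero and solving order by order (substituting the coefficients already found):
  x^0: 2 a_2 - a_0 = 0  ->  2 a_2 = a_0 = 3  ->  a_2 = 3/2
  x^1: 6 a_3 - 5 a_1 = 0  ->  6 a_3 = 5 a_1 = -10  ->  a_3 = -5/3
  x^2: 12 a_4 - 9 a_2 = 0  ->  12 a_4 = 9 a_2 = 27/2  ->  a_4 = 9/8
  x^3: 20 a_5 - 13 a_3 = 0  ->  20 a_5 = 13 a_3 = -65/3  ->  a_5 = -13/12
Truncated series: y(x) = 3 - 2 x + (3/2) x^2 - (5/3) x^3 + (9/8) x^4 - (13/12) x^5 + O(x^6).

a_0 = 3; a_1 = -2; a_2 = 3/2; a_3 = -5/3; a_4 = 9/8; a_5 = -13/12


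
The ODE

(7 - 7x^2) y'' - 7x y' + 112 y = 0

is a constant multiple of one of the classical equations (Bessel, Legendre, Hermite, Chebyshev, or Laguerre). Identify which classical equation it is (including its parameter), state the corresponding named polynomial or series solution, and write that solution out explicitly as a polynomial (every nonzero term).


All three coefficients share the factor 7; dividing through by 7 gives  (1 - x^2) y'' - x y' + 16 y = 0.
This matches the Chebyshev equation (1 - x^2) y'' - x y' + n^2 y = 0 (note the -x y' term, not -2x y') with n^2 = 16, so n = 4; the polynomial solution is T_4(x).
With y = sum_k a_k x^k, matching x^k gives (k+2)(k+1) a_{k+2} = (k^2 - n^2) a_k = (k - 4)(k + 4) a_k. The right side vanishes at k = 4, so the series with the parity of 4 terminates at degree 4.
Standard normalization: leading coefficient of T_n is 2^(n-1), so a_4 = 2^3 = 8. Work downward with a_k = (k+1)(k+2) a_{k+2} / ((k - 4)(k + 4)):
  a_2 = (3)(4)(8) / ((2 - 4)(2 + 4)) = 96/(-12) = -8
  a_0 = (1)(2)(-8) / ((0 - 4)(0 + 4)) = -16/(-16) = 1
Hence T_4(x) = 8 x^4 - 8 x^2 + 1.

T_4(x); series = 8 x^4 - 8 x^2 + 1


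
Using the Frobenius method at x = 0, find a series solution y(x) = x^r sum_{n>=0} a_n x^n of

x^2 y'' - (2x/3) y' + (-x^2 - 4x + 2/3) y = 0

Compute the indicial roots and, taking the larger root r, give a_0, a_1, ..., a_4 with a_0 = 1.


Write in Frobenius form y'' + (p(x)/x) y' + (q(x)/x^2) y = 0:
  p(x) = -2/3,  q(x) = -x^2 - 4x + 2/3.
Indicial equation: r(r-1) + (-2/3) r + (2/3) = 0 -> roots r_1 = 1, r_2 = 2/3.
Take r = r_1 = 1. Let y(x) = x^r sum_{n>=0} a_n x^n with a_0 = 1.
Substitute y = x^r sum a_n x^n and match x^{r+n}. The recurrence is
  D(n) a_n - 4 a_{n-1} - 1 a_{n-2} = 0,  where D(n) = (r+n)(r+n-1) + (-2/3)(r+n) + (2/3).
  a_n = [4 a_{n-1} + 1 a_{n-2}] / D(n).
Since the indicial polynomial factors as (r - r_1)(r - r_2), D(n) = (r_1 + n - r_1)(r_1 + n - r_2) = n(n + 1/3).
Evaluating step by step (a_0 = 1):
  n = 1: D(1) = 1(1 + 1/3) = 4/3; numerator = 4(1) = 4; a_1 = (4)/(4/3) = 3
  n = 2: D(2) = 2(2 + 1/3) = 14/3; numerator = 4(3) + 1(1) = 13; a_2 = (13)/(14/3) = 39/14
  n = 3: D(3) = 3(3 + 1/3) = 10; numerator = 4(39/14) + 1(3) = 99/7; a_3 = (99/7)/(10) = 99/70
  n = 4: D(4) = 4(4 + 1/3) = 52/3; numerator = 4(99/70) + 1(39/14) = 591/70; a_4 = (591/70)/(52/3) = 1773/3640

r = 1; a_0 = 1; a_1 = 3; a_2 = 39/14; a_3 = 99/70; a_4 = 1773/3640


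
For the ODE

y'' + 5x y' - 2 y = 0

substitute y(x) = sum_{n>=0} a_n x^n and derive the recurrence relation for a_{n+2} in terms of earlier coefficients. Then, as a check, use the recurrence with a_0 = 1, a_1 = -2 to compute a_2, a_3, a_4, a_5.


Substitute y = sum_n a_n x^n.
y''(x) has coefficient (n+2)(n+1) a_{n+2} at x^n;
5 x y'(x) has coefficient 5 n a_n at x^n (shift);
-2 y(x) has coefficient -2 a_n at x^n.
Matching x^n: (n+2)(n+1) a_{n+2} + (5n - 2) a_n = 0.
Thus a_{n+2} = (-5n + 2) / ((n+1)(n+2)) * a_n.

Check with a_0 = 1, a_1 = -2 (apply the recurrence for n = 0, 1, 2, 3): a_0 = 1, a_1 = -2, a_2 = 1, a_3 = 1, a_4 = -2/3, a_5 = -13/20.

a_(n+2) = (-5n + 2) / ((n+1)(n+2)) * a_n; check: a_0 = 1, a_1 = -2, a_2 = 1, a_3 = 1, a_4 = -2/3, a_5 = -13/20


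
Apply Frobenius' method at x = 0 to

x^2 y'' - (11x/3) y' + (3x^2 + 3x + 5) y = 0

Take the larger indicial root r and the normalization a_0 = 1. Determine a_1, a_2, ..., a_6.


Write in Frobenius form y'' + (p(x)/x) y' + (q(x)/x^2) y = 0:
  p(x) = -11/3,  q(x) = 3x^2 + 3x + 5.
Indicial equation: r(r-1) + (-11/3) r + (5) = 0 -> roots r_1 = 3, r_2 = 5/3.
Take r = r_1 = 3. Let y(x) = x^r sum_{n>=0} a_n x^n with a_0 = 1.
Substitute y = x^r sum a_n x^n and match x^{r+n}. The recurrence is
  D(n) a_n + 3 a_{n-1} + 3 a_{n-2} = 0,  where D(n) = (r+n)(r+n-1) + (-11/3)(r+n) + (5).
  a_n = [-3 a_{n-1} - 3 a_{n-2}] / D(n).
Since the indicial polynomial factors as (r - r_1)(r - r_2), D(n) = (r_1 + n - r_1)(r_1 + n - r_2) = n(n + 4/3).
Evaluating step by step (a_0 = 1):
  n = 1: D(1) = 1(1 + 4/3) = 7/3; numerator = -3(1) = -3; a_1 = (-3)/(7/3) = -9/7
  n = 2: D(2) = 2(2 + 4/3) = 20/3; numerator = -3(-9/7) - 3(1) = 6/7; a_2 = (6/7)/(20/3) = 9/70
  n = 3: D(3) = 3(3 + 4/3) = 13; numerator = -3(9/70) - 3(-9/7) = 243/70; a_3 = (243/70)/(13) = 243/910
  n = 4: D(4) = 4(4 + 4/3) = 64/3; numerator = -3(243/910) - 3(9/70) = -108/91; a_4 = (-108/91)/(64/3) = -81/1456
  n = 5: D(5) = 5(5 + 4/3) = 95/3; numerator = -3(-81/1456) - 3(243/910) = -4617/7280; a_5 = (-4617/7280)/(95/3) = -729/36400
  n = 6: D(6) = 6(6 + 4/3) = 44; numerator = -3(-729/36400) - 3(-81/1456) = 4131/18200; a_6 = (4131/18200)/(44) = 4131/800800

r = 3; a_0 = 1; a_1 = -9/7; a_2 = 9/70; a_3 = 243/910; a_4 = -81/1456; a_5 = -729/36400; a_6 = 4131/800800


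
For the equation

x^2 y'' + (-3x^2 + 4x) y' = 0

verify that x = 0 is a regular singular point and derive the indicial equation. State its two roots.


Divide by x^2 to reach normal form y'' + P_1(x) y' + P_2(x) y = 0 with P_1(x) = -3 + 4/x and P_2(x) = 0.
x = 0 is a singular point because the y'-coefficient -3 + 4/x has a pole at x = 0.
It is a regular singular point because x P_1(x) = p(x) = 4 - 3x and x^2 P_2(x) = q(x) = 0 are polynomials, hence analytic at x = 0.
p(0) = 4,  q(0) = 0.
Indicial equation: r(r-1) + p(0) r + q(0) = 0, i.e. r^2 + (p(0) - 1) r + q(0) = 0, i.e. r^2 + 3 r = 0.
Discriminant: (3)^2 - 4(0) = 9, so r = (-3 ± 3)/2.
Solving: r_1 = 0, r_2 = -3.

indicial: r^2 + 3 r = 0; roots r_1 = 0, r_2 = -3


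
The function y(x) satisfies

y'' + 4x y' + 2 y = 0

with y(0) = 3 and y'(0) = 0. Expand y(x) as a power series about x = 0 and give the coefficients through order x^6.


Ansatz: y(x) = sum_{n>=0} a_n x^n, so y'(x) = sum_{n>=1} n a_n x^(n-1) and y''(x) = sum_{n>=2} n(n-1) a_n x^(n-2).
Substitute into P(x) y'' + Q(x) y' + R(x) y = 0 with P(x) = 1, Q(x) = 4x, R(x) = 2, and match powers of x.
Initial conditions: a_0 = 3, a_1 = 0.
Setting the coefficient of each power of x to zero and solving order by order (substituting the coefficients already found):
  x^0: 2 a_2 + 2 a_0 = 0  ->  2 a_2 = -2 a_0 = -6  ->  a_2 = -3
  x^1: 6 a_3 + 6 a_1 = 0  ->  6 a_3 = -6 a_1 = 0  ->  a_3 = 0
  x^2: 12 a_4 + 10 a_2 = 0  ->  12 a_4 = -10 a_2 = 30  ->  a_4 = 5/2
  x^3: 20 a_5 + 14 a_3 = 0  ->  20 a_5 = -14 a_3 = 0  ->  a_5 = 0
  x^4: 30 a_6 + 18 a_4 = 0  ->  30 a_6 = -18 a_4 = -45  ->  a_6 = -3/2
Truncated series: y(x) = 3 - 3 x^2 + (5/2) x^4 - (3/2) x^6 + O(x^7).

a_0 = 3; a_1 = 0; a_2 = -3; a_3 = 0; a_4 = 5/2; a_5 = 0; a_6 = -3/2


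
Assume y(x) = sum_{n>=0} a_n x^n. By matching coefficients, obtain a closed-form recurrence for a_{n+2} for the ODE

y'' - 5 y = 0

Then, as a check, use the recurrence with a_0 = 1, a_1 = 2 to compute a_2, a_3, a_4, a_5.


Substitute y = sum_n a_n x^n into y'' + (const) y = 0.
y''(x) = sum_{n>=0} (n+2)(n+1) a_{n+2} x^n.
The ODE becomes sum_n [(n+2)(n+1) a_{n+2} - 5 a_n] x^n = 0.
Setting each coefficient to zero gives the recurrence:
  (n+2)(n+1) a_{n+2} - 5 a_n = 0,
  a_{n+2} = 5 / ((n+1)(n+2)) a_n.

Check with a_0 = 1, a_1 = 2 (apply the recurrence for n = 0, 1, 2, 3): a_0 = 1, a_1 = 2, a_2 = 5/2, a_3 = 5/3, a_4 = 25/24, a_5 = 5/12.

a_{n+2} = 5/((n+1)(n+2)) * a_n; check: a_0 = 1, a_1 = 2, a_2 = 5/2, a_3 = 5/3, a_4 = 25/24, a_5 = 5/12


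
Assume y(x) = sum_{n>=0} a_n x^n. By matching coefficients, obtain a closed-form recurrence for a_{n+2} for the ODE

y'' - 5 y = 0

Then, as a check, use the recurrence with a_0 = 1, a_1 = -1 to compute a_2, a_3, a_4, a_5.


Substitute y = sum_n a_n x^n into y'' + (const) y = 0.
y''(x) = sum_{n>=0} (n+2)(n+1) a_{n+2} x^n.
The ODE becomes sum_n [(n+2)(n+1) a_{n+2} - 5 a_n] x^n = 0.
Setting each coefficient to zero gives the recurrence:
  (n+2)(n+1) a_{n+2} - 5 a_n = 0,
  a_{n+2} = 5 / ((n+1)(n+2)) a_n.

Check with a_0 = 1, a_1 = -1 (apply the recurrence for n = 0, 1, 2, 3): a_0 = 1, a_1 = -1, a_2 = 5/2, a_3 = -5/6, a_4 = 25/24, a_5 = -5/24.

a_{n+2} = 5/((n+1)(n+2)) * a_n; check: a_0 = 1, a_1 = -1, a_2 = 5/2, a_3 = -5/6, a_4 = 25/24, a_5 = -5/24


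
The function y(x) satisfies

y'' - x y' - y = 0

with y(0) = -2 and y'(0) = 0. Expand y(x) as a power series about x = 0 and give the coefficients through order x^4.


Ansatz: y(x) = sum_{n>=0} a_n x^n, so y'(x) = sum_{n>=1} n a_n x^(n-1) and y''(x) = sum_{n>=2} n(n-1) a_n x^(n-2).
Substitute into P(x) y'' + Q(x) y' + R(x) y = 0 with P(x) = 1, Q(x) = -x, R(x) = -1, and match powers of x.
Initial conditions: a_0 = -2, a_1 = 0.
Setting the coefficient of each power of x to zero and solving order by order (substituting the coefficients already found):
  x^0: 2 a_2 - a_0 = 0  ->  2 a_2 = a_0 = -2  ->  a_2 = -1
  x^1: 6 a_3 - 2 a_1 = 0  ->  6 a_3 = 2 a_1 = 0  ->  a_3 = 0
  x^2: 12 a_4 - 3 a_2 = 0  ->  12 a_4 = 3 a_2 = -3  ->  a_4 = -1/4
Truncated series: y(x) = -2 - x^2 - (1/4) x^4 + O(x^5).

a_0 = -2; a_1 = 0; a_2 = -1; a_3 = 0; a_4 = -1/4


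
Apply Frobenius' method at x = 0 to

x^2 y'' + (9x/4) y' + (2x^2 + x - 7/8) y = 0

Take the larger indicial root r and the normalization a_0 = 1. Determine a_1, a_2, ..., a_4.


Write in Frobenius form y'' + (p(x)/x) y' + (q(x)/x^2) y = 0:
  p(x) = 9/4,  q(x) = 2x^2 + x - 7/8.
Indicial equation: r(r-1) + (9/4) r + (-7/8) = 0 -> roots r_1 = 1/2, r_2 = -7/4.
Take r = r_1 = 1/2. Let y(x) = x^r sum_{n>=0} a_n x^n with a_0 = 1.
Substitute y = x^r sum a_n x^n and match x^{r+n}. The recurrence is
  D(n) a_n + 1 a_{n-1} + 2 a_{n-2} = 0,  where D(n) = (r+n)(r+n-1) + (9/4)(r+n) + (-7/8).
  a_n = [-1 a_{n-1} - 2 a_{n-2}] / D(n).
Since the indicial polynomial factors as (r - r_1)(r - r_2), D(n) = (r_1 + n - r_1)(r_1 + n - r_2) = n(n + 9/4).
Evaluating step by step (a_0 = 1):
  n = 1: D(1) = 1(1 + 9/4) = 13/4; numerator = -1(1) = -1; a_1 = (-1)/(13/4) = -4/13
  n = 2: D(2) = 2(2 + 9/4) = 17/2; numerator = -1(-4/13) - 2(1) = -22/13; a_2 = (-22/13)/(17/2) = -44/221
  n = 3: D(3) = 3(3 + 9/4) = 63/4; numerator = -1(-44/221) - 2(-4/13) = 180/221; a_3 = (180/221)/(63/4) = 80/1547
  n = 4: D(4) = 4(4 + 9/4) = 25; numerator = -1(80/1547) - 2(-44/221) = 536/1547; a_4 = (536/1547)/(25) = 536/38675

r = 1/2; a_0 = 1; a_1 = -4/13; a_2 = -44/221; a_3 = 80/1547; a_4 = 536/38675


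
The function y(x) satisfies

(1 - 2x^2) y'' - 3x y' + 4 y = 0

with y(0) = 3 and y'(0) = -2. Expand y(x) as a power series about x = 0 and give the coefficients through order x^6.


Ansatz: y(x) = sum_{n>=0} a_n x^n, so y'(x) = sum_{n>=1} n a_n x^(n-1) and y''(x) = sum_{n>=2} n(n-1) a_n x^(n-2).
Substitute into P(x) y'' + Q(x) y' + R(x) y = 0 with P(x) = 1 - 2x^2, Q(x) = -3x, R(x) = 4, and match powers of x.
Initial conditions: a_0 = 3, a_1 = -2.
Setting the coefficient of each power of x to zero and solving order by order (substituting the coefficients already found):
  x^0: 2 a_2 + 4 a_0 = 0  ->  2 a_2 = -4 a_0 = -12  ->  a_2 = -6
  x^1: 6 a_3 + a_1 = 0  ->  6 a_3 = -a_1 = 2  ->  a_3 = 1/3
  x^2: 12 a_4 - 6 a_2 = 0  ->  12 a_4 = 6 a_2 = -36  ->  a_4 = -3
  x^3: 20 a_5 - 17 a_3 = 0  ->  20 a_5 = 17 a_3 = 17/3  ->  a_5 = 17/60
  x^4: 30 a_6 - 32 a_4 = 0  ->  30 a_6 = 32 a_4 = -96  ->  a_6 = -16/5
Truncated series: y(x) = 3 - 2 x - 6 x^2 + (1/3) x^3 - 3 x^4 + (17/60) x^5 - (16/5) x^6 + O(x^7).

a_0 = 3; a_1 = -2; a_2 = -6; a_3 = 1/3; a_4 = -3; a_5 = 17/60; a_6 = -16/5


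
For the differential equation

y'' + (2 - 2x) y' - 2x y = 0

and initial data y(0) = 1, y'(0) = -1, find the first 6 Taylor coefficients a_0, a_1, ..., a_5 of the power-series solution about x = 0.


Ansatz: y(x) = sum_{n>=0} a_n x^n, so y'(x) = sum_{n>=1} n a_n x^(n-1) and y''(x) = sum_{n>=2} n(n-1) a_n x^(n-2).
Substitute into P(x) y'' + Q(x) y' + R(x) y = 0 with P(x) = 1, Q(x) = 2 - 2x, R(x) = -2x, and match powers of x.
Initial conditions: a_0 = 1, a_1 = -1.
Setting the coefficient of each power of x to zero and solving order by order (substituting the coefficients already found):
  x^0: 2 a_2 + 2 a_1 = 0  ->  2 a_2 = -2 a_1 = 2  ->  a_2 = 1
  x^1: 6 a_3 + 4 a_2 - 2 a_1 - 2 a_0 = 0  ->  6 a_3 = -4 a_2 + 2 a_1 + 2 a_0 = -4  ->  a_3 = -2/3
  x^2: 12 a_4 + 6 a_3 - 4 a_2 - 2 a_1 = 0  ->  12 a_4 = -6 a_3 + 4 a_2 + 2 a_1 = 6  ->  a_4 = 1/2
  x^3: 20 a_5 + 8 a_4 - 6 a_3 - 2 a_2 = 0  ->  20 a_5 = -8 a_4 + 6 a_3 + 2 a_2 = -6  ->  a_5 = -3/10
Truncated series: y(x) = 1 - x + x^2 - (2/3) x^3 + (1/2) x^4 - (3/10) x^5 + O(x^6).

a_0 = 1; a_1 = -1; a_2 = 1; a_3 = -2/3; a_4 = 1/2; a_5 = -3/10


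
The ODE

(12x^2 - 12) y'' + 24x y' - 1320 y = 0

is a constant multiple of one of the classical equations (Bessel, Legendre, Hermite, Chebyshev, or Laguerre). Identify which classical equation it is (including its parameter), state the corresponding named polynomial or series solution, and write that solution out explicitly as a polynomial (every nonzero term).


All three coefficients share the factor -12; dividing through by -12 gives  (1 - x^2) y'' - 2x y' + 110 y = 0.
This matches the Legendre equation (1 - x^2) y'' - 2x y' + n(n+1) y = 0 (note the -2x y' term) with n(n+1) = 110, so n = 10; the polynomial solution is P_10(x).
With y = sum_k a_k x^k, matching x^k gives (k+2)(k+1) a_{k+2} = [k(k+1) - n(n+1)] a_k = (k - 10)(k + 11) a_k. The right side vanishes at k = 10, so the series with the parity of 10 terminates at degree 10.
Standard normalization (P_n(1) = 1): leading coefficient (2n)!/(2^n (n!)^2) = 2432902008176640000/(1024*13168189440000) = 46189/256, so a_10 = 46189/256. Work downward with a_k = (k+1)(k+2) a_{k+2} / ((k - 10)(k + 11)):
  a_8 = (9)(10)(46189/256) / ((8 - 10)(8 + 11)) = (2078505/128)/(-38) = -109395/256
  a_6 = (7)(8)(-109395/256) / ((6 - 10)(6 + 11)) = (-765765/32)/(-68) = 45045/128
  a_4 = (5)(6)(45045/128) / ((4 - 10)(4 + 11)) = (675675/64)/(-90) = -15015/128
  a_2 = (3)(4)(-15015/128) / ((2 - 10)(2 + 11)) = (-45045/32)/(-104) = 3465/256
  a_0 = (1)(2)(3465/256) / ((0 - 10)(0 + 11)) = (3465/128)/(-110) = -63/256
Hence P_10(x) = 46189 x^10/256 - 109395 x^8/256 + 45045 x^6/128 - 15015 x^4/128 + 3465 x^2/256 - 63/256.

P_10(x); series = 46189 x^10/256 - 109395 x^8/256 + 45045 x^6/128 - 15015 x^4/128 + 3465 x^2/256 - 63/256


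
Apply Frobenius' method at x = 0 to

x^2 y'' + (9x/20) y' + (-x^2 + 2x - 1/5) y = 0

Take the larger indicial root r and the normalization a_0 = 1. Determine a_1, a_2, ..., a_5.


Write in Frobenius form y'' + (p(x)/x) y' + (q(x)/x^2) y = 0:
  p(x) = 9/20,  q(x) = -x^2 + 2x - 1/5.
Indicial equation: r(r-1) + (9/20) r + (-1/5) = 0 -> roots r_1 = 4/5, r_2 = -1/4.
Take r = r_1 = 4/5. Let y(x) = x^r sum_{n>=0} a_n x^n with a_0 = 1.
Substitute y = x^r sum a_n x^n and match x^{r+n}. The recurrence is
  D(n) a_n + 2 a_{n-1} - 1 a_{n-2} = 0,  where D(n) = (r+n)(r+n-1) + (9/20)(r+n) + (-1/5).
  a_n = [-2 a_{n-1} + 1 a_{n-2}] / D(n).
Since the indicial polynomial factors as (r - r_1)(r - r_2), D(n) = (r_1 + n - r_1)(r_1 + n - r_2) = n(n + 21/20).
Evaluating step by step (a_0 = 1):
  n = 1: D(1) = 1(1 + 21/20) = 41/20; numerator = -2(1) = -2; a_1 = (-2)/(41/20) = -40/41
  n = 2: D(2) = 2(2 + 21/20) = 61/10; numerator = -2(-40/41) + 1(1) = 121/41; a_2 = (121/41)/(61/10) = 1210/2501
  n = 3: D(3) = 3(3 + 21/20) = 243/20; numerator = -2(1210/2501) + 1(-40/41) = -4860/2501; a_3 = (-4860/2501)/(243/20) = -400/2501
  n = 4: D(4) = 4(4 + 21/20) = 101/5; numerator = -2(-400/2501) + 1(1210/2501) = 2010/2501; a_4 = (2010/2501)/(101/5) = 10050/252601
  n = 5: D(5) = 5(5 + 21/20) = 121/4; numerator = -2(10050/252601) + 1(-400/2501) = -60500/252601; a_5 = (-60500/252601)/(121/4) = -2000/252601

r = 4/5; a_0 = 1; a_1 = -40/41; a_2 = 1210/2501; a_3 = -400/2501; a_4 = 10050/252601; a_5 = -2000/252601


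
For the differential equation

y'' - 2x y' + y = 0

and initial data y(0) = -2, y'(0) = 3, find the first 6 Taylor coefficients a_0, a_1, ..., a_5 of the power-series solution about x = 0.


Ansatz: y(x) = sum_{n>=0} a_n x^n, so y'(x) = sum_{n>=1} n a_n x^(n-1) and y''(x) = sum_{n>=2} n(n-1) a_n x^(n-2).
Substitute into P(x) y'' + Q(x) y' + R(x) y = 0 with P(x) = 1, Q(x) = -2x, R(x) = 1, and match powers of x.
Initial conditions: a_0 = -2, a_1 = 3.
Setting the coefficient of each power of x to zero and solving order by order (substituting the coefficients already found):
  x^0: 2 a_2 + a_0 = 0  ->  2 a_2 = -a_0 = 2  ->  a_2 = 1
  x^1: 6 a_3 - a_1 = 0  ->  6 a_3 = a_1 = 3  ->  a_3 = 1/2
  x^2: 12 a_4 - 3 a_2 = 0  ->  12 a_4 = 3 a_2 = 3  ->  a_4 = 1/4
  x^3: 20 a_5 - 5 a_3 = 0  ->  20 a_5 = 5 a_3 = 5/2  ->  a_5 = 1/8
Truncated series: y(x) = -2 + 3 x + x^2 + (1/2) x^3 + (1/4) x^4 + (1/8) x^5 + O(x^6).

a_0 = -2; a_1 = 3; a_2 = 1; a_3 = 1/2; a_4 = 1/4; a_5 = 1/8


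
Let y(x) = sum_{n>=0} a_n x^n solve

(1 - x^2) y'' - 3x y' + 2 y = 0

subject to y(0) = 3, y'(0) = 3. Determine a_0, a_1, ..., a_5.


Ansatz: y(x) = sum_{n>=0} a_n x^n, so y'(x) = sum_{n>=1} n a_n x^(n-1) and y''(x) = sum_{n>=2} n(n-1) a_n x^(n-2).
Substitute into P(x) y'' + Q(x) y' + R(x) y = 0 with P(x) = 1 - x^2, Q(x) = -3x, R(x) = 2, and match powers of x.
Initial conditions: a_0 = 3, a_1 = 3.
Setting the coefficient of each power of x to zero and solving order by order (substituting the coefficients already found):
  x^0: 2 a_2 + 2 a_0 = 0  ->  2 a_2 = -2 a_0 = -6  ->  a_2 = -3
  x^1: 6 a_3 - a_1 = 0  ->  6 a_3 = a_1 = 3  ->  a_3 = 1/2
  x^2: 12 a_4 - 6 a_2 = 0  ->  12 a_4 = 6 a_2 = -18  ->  a_4 = -3/2
  x^3: 20 a_5 - 13 a_3 = 0  ->  20 a_5 = 13 a_3 = 13/2  ->  a_5 = 13/40
Truncated series: y(x) = 3 + 3 x - 3 x^2 + (1/2) x^3 - (3/2) x^4 + (13/40) x^5 + O(x^6).

a_0 = 3; a_1 = 3; a_2 = -3; a_3 = 1/2; a_4 = -3/2; a_5 = 13/40


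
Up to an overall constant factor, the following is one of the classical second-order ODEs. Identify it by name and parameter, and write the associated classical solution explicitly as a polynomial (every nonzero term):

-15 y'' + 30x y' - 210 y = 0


All three coefficients share the factor -15; dividing through by -15 gives  y'' - 2x y' + 14 y = 0.
This matches the Hermite equation y'' - 2x y' + 2n y = 0 with 2n = 14, so n = 7; the polynomial solution is H_7(x).
With y = sum_k a_k x^k, matching x^k gives (k+2)(k+1) a_{k+2} = 2(k - n) a_k = 2(k - 7) a_k. The right side vanishes at k = 7, so the series with the parity of 7 terminates at degree 7.
Standard normalization: leading coefficient of H_n is 2^n, so a_7 = 2^7 = 128. Work downward with a_k = (k+1)(k+2) a_{k+2} / (2(k - n)):
  a_5 = (6)(7)(128) / (2(5 - 7)) = 5376/(-4) = -1344
  a_3 = (4)(5)(-1344) / (2(3 - 7)) = -26880/(-8) = 3360
  a_1 = (2)(3)(3360) / (2(1 - 7)) = 20160/(-12) = -1680
Hence H_7(x) = 128 x^7 - 1344 x^5 + 3360 x^3 - 1680 x.

H_7(x); series = 128 x^7 - 1344 x^5 + 3360 x^3 - 1680 x


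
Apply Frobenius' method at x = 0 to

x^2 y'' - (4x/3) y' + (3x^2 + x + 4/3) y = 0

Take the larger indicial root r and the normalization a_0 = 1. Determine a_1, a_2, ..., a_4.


Write in Frobenius form y'' + (p(x)/x) y' + (q(x)/x^2) y = 0:
  p(x) = -4/3,  q(x) = 3x^2 + x + 4/3.
Indicial equation: r(r-1) + (-4/3) r + (4/3) = 0 -> roots r_1 = 4/3, r_2 = 1.
Take r = r_1 = 4/3. Let y(x) = x^r sum_{n>=0} a_n x^n with a_0 = 1.
Substitute y = x^r sum a_n x^n and match x^{r+n}. The recurrence is
  D(n) a_n + 1 a_{n-1} + 3 a_{n-2} = 0,  where D(n) = (r+n)(r+n-1) + (-4/3)(r+n) + (4/3).
  a_n = [-1 a_{n-1} - 3 a_{n-2}] / D(n).
Since the indicial polynomial factors as (r - r_1)(r - r_2), D(n) = (r_1 + n - r_1)(r_1 + n - r_2) = n(n + 1/3).
Evaluating step by step (a_0 = 1):
  n = 1: D(1) = 1(1 + 1/3) = 4/3; numerator = -1(1) = -1; a_1 = (-1)/(4/3) = -3/4
  n = 2: D(2) = 2(2 + 1/3) = 14/3; numerator = -1(-3/4) - 3(1) = -9/4; a_2 = (-9/4)/(14/3) = -27/56
  n = 3: D(3) = 3(3 + 1/3) = 10; numerator = -1(-27/56) - 3(-3/4) = 153/56; a_3 = (153/56)/(10) = 153/560
  n = 4: D(4) = 4(4 + 1/3) = 52/3; numerator = -1(153/560) - 3(-27/56) = 657/560; a_4 = (657/560)/(52/3) = 1971/29120

r = 4/3; a_0 = 1; a_1 = -3/4; a_2 = -27/56; a_3 = 153/560; a_4 = 1971/29120


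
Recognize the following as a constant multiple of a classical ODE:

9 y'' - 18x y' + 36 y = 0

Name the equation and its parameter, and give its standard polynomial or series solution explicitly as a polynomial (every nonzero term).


All three coefficients share the factor 9; dividing through by 9 gives  y'' - 2x y' + 4 y = 0.
This matches the Hermite equation y'' - 2x y' + 2n y = 0 with 2n = 4, so n = 2; the polynomial solution is H_2(x).
With y = sum_k a_k x^k, matching x^k gives (k+2)(k+1) a_{k+2} = 2(k - n) a_k = 2(k - 2) a_k. The right side vanishes at k = 2, so the series with the parity of 2 terminates at degree 2.
Standard normalization: leading coefficient of H_n is 2^n, so a_2 = 2^2 = 4. Work downward with a_k = (k+1)(k+2) a_{k+2} / (2(k - n)):
  a_0 = (1)(2)(4) / (2(0 - 2)) = 8/(-4) = -2
Hence H_2(x) = 4 x^2 - 2.

H_2(x); series = 4 x^2 - 2


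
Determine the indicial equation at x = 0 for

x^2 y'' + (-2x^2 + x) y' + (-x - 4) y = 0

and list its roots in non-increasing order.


Divide by x^2 to reach normal form y'' + P_1(x) y' + P_2(x) y = 0 with P_1(x) = -2 + 1/x and P_2(x) = -1/x - 4/x^2.
x = 0 is a singular point because the y'-coefficient -2 + 1/x has a pole at x = 0 and the y-coefficient -1/x - 4/x^2 has a pole at x = 0.
It is a regular singular point because x P_1(x) = p(x) = 1 - 2x and x^2 P_2(x) = q(x) = -x - 4 are polynomials, hence analytic at x = 0.
p(0) = 1,  q(0) = -4.
Indicial equation: r(r-1) + p(0) r + q(0) = 0, i.e. r^2 + (p(0) - 1) r + q(0) = 0, i.e. r^2 - 4 = 0.
Discriminant: (0)^2 - 4(-4) = 16, so r = (0 ± 4)/2.
Solving: r_1 = 2, r_2 = -2.

indicial: r^2 - 4 = 0; roots r_1 = 2, r_2 = -2


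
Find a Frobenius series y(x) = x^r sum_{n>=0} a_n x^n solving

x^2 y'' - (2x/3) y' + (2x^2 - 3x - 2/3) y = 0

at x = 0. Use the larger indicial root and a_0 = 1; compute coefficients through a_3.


Write in Frobenius form y'' + (p(x)/x) y' + (q(x)/x^2) y = 0:
  p(x) = -2/3,  q(x) = 2x^2 - 3x - 2/3.
Indicial equation: r(r-1) + (-2/3) r + (-2/3) = 0 -> roots r_1 = 2, r_2 = -1/3.
Take r = r_1 = 2. Let y(x) = x^r sum_{n>=0} a_n x^n with a_0 = 1.
Substitute y = x^r sum a_n x^n and match x^{r+n}. The recurrence is
  D(n) a_n - 3 a_{n-1} + 2 a_{n-2} = 0,  where D(n) = (r+n)(r+n-1) + (-2/3)(r+n) + (-2/3).
  a_n = [3 a_{n-1} - 2 a_{n-2}] / D(n).
Since the indicial polynomial factors as (r - r_1)(r - r_2), D(n) = (r_1 + n - r_1)(r_1 + n - r_2) = n(n + 7/3).
Evaluating step by step (a_0 = 1):
  n = 1: D(1) = 1(1 + 7/3) = 10/3; numerator = 3(1) = 3; a_1 = (3)/(10/3) = 9/10
  n = 2: D(2) = 2(2 + 7/3) = 26/3; numerator = 3(9/10) - 2(1) = 7/10; a_2 = (7/10)/(26/3) = 21/260
  n = 3: D(3) = 3(3 + 7/3) = 16; numerator = 3(21/260) - 2(9/10) = -81/52; a_3 = (-81/52)/(16) = -81/832

r = 2; a_0 = 1; a_1 = 9/10; a_2 = 21/260; a_3 = -81/832


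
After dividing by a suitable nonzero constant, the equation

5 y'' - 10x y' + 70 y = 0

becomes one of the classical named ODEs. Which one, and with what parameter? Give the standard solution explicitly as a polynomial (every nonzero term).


All three coefficients share the factor 5; dividing through by 5 gives  y'' - 2x y' + 14 y = 0.
This matches the Hermite equation y'' - 2x y' + 2n y = 0 with 2n = 14, so n = 7; the polynomial solution is H_7(x).
With y = sum_k a_k x^k, matching x^k gives (k+2)(k+1) a_{k+2} = 2(k - n) a_k = 2(k - 7) a_k. The right side vanishes at k = 7, so the series with the parity of 7 terminates at degree 7.
Standard normalization: leading coefficient of H_n is 2^n, so a_7 = 2^7 = 128. Work downward with a_k = (k+1)(k+2) a_{k+2} / (2(k - n)):
  a_5 = (6)(7)(128) / (2(5 - 7)) = 5376/(-4) = -1344
  a_3 = (4)(5)(-1344) / (2(3 - 7)) = -26880/(-8) = 3360
  a_1 = (2)(3)(3360) / (2(1 - 7)) = 20160/(-12) = -1680
Hence H_7(x) = 128 x^7 - 1344 x^5 + 3360 x^3 - 1680 x.

H_7(x); series = 128 x^7 - 1344 x^5 + 3360 x^3 - 1680 x


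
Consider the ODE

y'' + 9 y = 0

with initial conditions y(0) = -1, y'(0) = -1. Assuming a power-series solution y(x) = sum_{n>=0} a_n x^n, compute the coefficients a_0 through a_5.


Ansatz: y(x) = sum_{n>=0} a_n x^n, so y'(x) = sum_{n>=1} n a_n x^(n-1) and y''(x) = sum_{n>=2} n(n-1) a_n x^(n-2).
Substitute into P(x) y'' + Q(x) y' + R(x) y = 0 with P(x) = 1, Q(x) = 0, R(x) = 9, and match powers of x.
Initial conditions: a_0 = -1, a_1 = -1.
Setting the coefficient of each power of x to zero and solving order by order (substituting the coefficients already found):
  x^0: 2 a_2 + 9 a_0 = 0  ->  2 a_2 = -9 a_0 = 9  ->  a_2 = 9/2
  x^1: 6 a_3 + 9 a_1 = 0  ->  6 a_3 = -9 a_1 = 9  ->  a_3 = 3/2
  x^2: 12 a_4 + 9 a_2 = 0  ->  12 a_4 = -9 a_2 = -81/2  ->  a_4 = -27/8
  x^3: 20 a_5 + 9 a_3 = 0  ->  20 a_5 = -9 a_3 = -27/2  ->  a_5 = -27/40
Truncated series: y(x) = -1 - x + (9/2) x^2 + (3/2) x^3 - (27/8) x^4 - (27/40) x^5 + O(x^6).

a_0 = -1; a_1 = -1; a_2 = 9/2; a_3 = 3/2; a_4 = -27/8; a_5 = -27/40


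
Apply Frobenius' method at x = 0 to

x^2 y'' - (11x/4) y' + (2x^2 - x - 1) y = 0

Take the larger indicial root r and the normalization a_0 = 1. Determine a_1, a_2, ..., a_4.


Write in Frobenius form y'' + (p(x)/x) y' + (q(x)/x^2) y = 0:
  p(x) = -11/4,  q(x) = 2x^2 - x - 1.
Indicial equation: r(r-1) + (-11/4) r + (-1) = 0 -> roots r_1 = 4, r_2 = -1/4.
Take r = r_1 = 4. Let y(x) = x^r sum_{n>=0} a_n x^n with a_0 = 1.
Substitute y = x^r sum a_n x^n and match x^{r+n}. The recurrence is
  D(n) a_n - 1 a_{n-1} + 2 a_{n-2} = 0,  where D(n) = (r+n)(r+n-1) + (-11/4)(r+n) + (-1).
  a_n = [1 a_{n-1} - 2 a_{n-2}] / D(n).
Since the indicial polynomial factors as (r - r_1)(r - r_2), D(n) = (r_1 + n - r_1)(r_1 + n - r_2) = n(n + 17/4).
Evaluating step by step (a_0 = 1):
  n = 1: D(1) = 1(1 + 17/4) = 21/4; numerator = 1(1) = 1; a_1 = (1)/(21/4) = 4/21
  n = 2: D(2) = 2(2 + 17/4) = 25/2; numerator = 1(4/21) - 2(1) = -38/21; a_2 = (-38/21)/(25/2) = -76/525
  n = 3: D(3) = 3(3 + 17/4) = 87/4; numerator = 1(-76/525) - 2(4/21) = -92/175; a_3 = (-92/175)/(87/4) = -368/15225
  n = 4: D(4) = 4(4 + 17/4) = 33; numerator = 1(-368/15225) - 2(-76/525) = 808/3045; a_4 = (808/3045)/(33) = 808/100485

r = 4; a_0 = 1; a_1 = 4/21; a_2 = -76/525; a_3 = -368/15225; a_4 = 808/100485


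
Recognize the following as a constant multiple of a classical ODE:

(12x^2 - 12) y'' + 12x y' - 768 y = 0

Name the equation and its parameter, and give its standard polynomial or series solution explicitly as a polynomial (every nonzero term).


All three coefficients share the factor -12; dividing through by -12 gives  (1 - x^2) y'' - x y' + 64 y = 0.
This matches the Chebyshev equation (1 - x^2) y'' - x y' + n^2 y = 0 (note the -x y' term, not -2x y') with n^2 = 64, so n = 8; the polynomial solution is T_8(x).
With y = sum_k a_k x^k, matching x^k gives (k+2)(k+1) a_{k+2} = (k^2 - n^2) a_k = (k - 8)(k + 8) a_k. The right side vanishes at k = 8, so the series with the parity of 8 terminates at degree 8.
Standard normalization: leading coefficient of T_n is 2^(n-1), so a_8 = 2^7 = 128. Work downward with a_k = (k+1)(k+2) a_{k+2} / ((k - 8)(k + 8)):
  a_6 = (7)(8)(128) / ((6 - 8)(6 + 8)) = 7168/(-28) = -256
  a_4 = (5)(6)(-256) / ((4 - 8)(4 + 8)) = -7680/(-48) = 160
  a_2 = (3)(4)(160) / ((2 - 8)(2 + 8)) = 1920/(-60) = -32
  a_0 = (1)(2)(-32) / ((0 - 8)(0 + 8)) = -64/(-64) = 1
Hence T_8(x) = 128 x^8 - 256 x^6 + 160 x^4 - 32 x^2 + 1.

T_8(x); series = 128 x^8 - 256 x^6 + 160 x^4 - 32 x^2 + 1


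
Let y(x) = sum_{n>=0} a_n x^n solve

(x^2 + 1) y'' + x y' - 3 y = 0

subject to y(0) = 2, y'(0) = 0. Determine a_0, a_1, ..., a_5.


Ansatz: y(x) = sum_{n>=0} a_n x^n, so y'(x) = sum_{n>=1} n a_n x^(n-1) and y''(x) = sum_{n>=2} n(n-1) a_n x^(n-2).
Substitute into P(x) y'' + Q(x) y' + R(x) y = 0 with P(x) = x^2 + 1, Q(x) = x, R(x) = -3, and match powers of x.
Initial conditions: a_0 = 2, a_1 = 0.
Setting the coefficient of each power of x to zero and solving order by order (substituting the coefficients already found):
  x^0: 2 a_2 - 3 a_0 = 0  ->  2 a_2 = 3 a_0 = 6  ->  a_2 = 3
  x^1: 6 a_3 - 2 a_1 = 0  ->  6 a_3 = 2 a_1 = 0  ->  a_3 = 0
  x^2: 12 a_4 + a_2 = 0  ->  12 a_4 = -a_2 = -3  ->  a_4 = -1/4
  x^3: 20 a_5 + 6 a_3 = 0  ->  20 a_5 = -6 a_3 = 0  ->  a_5 = 0
Truncated series: y(x) = 2 + 3 x^2 - (1/4) x^4 + O(x^6).

a_0 = 2; a_1 = 0; a_2 = 3; a_3 = 0; a_4 = -1/4; a_5 = 0


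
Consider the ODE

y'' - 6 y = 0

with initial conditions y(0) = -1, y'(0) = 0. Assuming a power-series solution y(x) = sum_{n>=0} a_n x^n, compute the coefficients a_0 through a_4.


Ansatz: y(x) = sum_{n>=0} a_n x^n, so y'(x) = sum_{n>=1} n a_n x^(n-1) and y''(x) = sum_{n>=2} n(n-1) a_n x^(n-2).
Substitute into P(x) y'' + Q(x) y' + R(x) y = 0 with P(x) = 1, Q(x) = 0, R(x) = -6, and match powers of x.
Initial conditions: a_0 = -1, a_1 = 0.
Setting the coefficient of each power of x to zero and solving order by order (substituting the coefficients already found):
  x^0: 2 a_2 - 6 a_0 = 0  ->  2 a_2 = 6 a_0 = -6  ->  a_2 = -3
  x^1: 6 a_3 - 6 a_1 = 0  ->  6 a_3 = 6 a_1 = 0  ->  a_3 = 0
  x^2: 12 a_4 - 6 a_2 = 0  ->  12 a_4 = 6 a_2 = -18  ->  a_4 = -3/2
Truncated series: y(x) = -1 - 3 x^2 - (3/2) x^4 + O(x^5).

a_0 = -1; a_1 = 0; a_2 = -3; a_3 = 0; a_4 = -3/2


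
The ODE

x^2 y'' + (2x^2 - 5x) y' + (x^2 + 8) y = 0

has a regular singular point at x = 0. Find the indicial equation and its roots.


Divide by x^2 to reach normal form y'' + P_1(x) y' + P_2(x) y = 0 with P_1(x) = 2 - 5/x and P_2(x) = 1 + 8/x^2.
x = 0 is a singular point because the y'-coefficient 2 - 5/x has a pole at x = 0 and the y-coefficient 1 + 8/x^2 has a pole at x = 0.
It is a regular singular point because x P_1(x) = p(x) = 2x - 5 and x^2 P_2(x) = q(x) = x^2 + 8 are polynomials, hence analytic at x = 0.
p(0) = -5,  q(0) = 8.
Indicial equation: r(r-1) + p(0) r + q(0) = 0, i.e. r^2 + (p(0) - 1) r + q(0) = 0, i.e. r^2 - 6 r + 8 = 0.
Discriminant: (-6)^2 - 4(8) = 4, so r = (6 ± 2)/2.
Solving: r_1 = 4, r_2 = 2.

indicial: r^2 - 6 r + 8 = 0; roots r_1 = 4, r_2 = 2


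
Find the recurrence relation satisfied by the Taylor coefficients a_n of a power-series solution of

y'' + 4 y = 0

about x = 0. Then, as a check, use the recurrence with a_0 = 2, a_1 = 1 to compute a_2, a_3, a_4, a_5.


Substitute y = sum_n a_n x^n into y'' + (const) y = 0.
y''(x) = sum_{n>=0} (n+2)(n+1) a_{n+2} x^n.
The ODE becomes sum_n [(n+2)(n+1) a_{n+2} + 4 a_n] x^n = 0.
Setting each coefficient to zero gives the recurrence:
  (n+2)(n+1) a_{n+2} + 4 a_n = 0,
  a_{n+2} = -4 / ((n+1)(n+2)) a_n.

Check with a_0 = 2, a_1 = 1 (apply the recurrence for n = 0, 1, 2, 3): a_0 = 2, a_1 = 1, a_2 = -4, a_3 = -2/3, a_4 = 4/3, a_5 = 2/15.

a_{n+2} = -4/((n+1)(n+2)) * a_n; check: a_0 = 2, a_1 = 1, a_2 = -4, a_3 = -2/3, a_4 = 4/3, a_5 = 2/15


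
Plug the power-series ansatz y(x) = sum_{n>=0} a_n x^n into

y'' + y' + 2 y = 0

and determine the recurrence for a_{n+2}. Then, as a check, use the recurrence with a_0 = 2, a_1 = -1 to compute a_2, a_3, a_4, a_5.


Substitute y = sum_n a_n x^n.
y''(x) has coefficient (n+2)(n+1) a_{n+2} at x^n;
y'(x) has coefficient (n+1) a_{n+1} at x^n;
2 y(x) has coefficient 2 a_n at x^n.
Matching x^n: (n+2)(n+1) a_{n+2} + (n+1) a_{n+1} + 2 a_n = 0.
Thus a_{n+2} = [-(n+1) a_{n+1} - 2 a_n] / ((n+1)(n+2)).

Check with a_0 = 2, a_1 = -1 (apply the recurrence for n = 0, 1, 2, 3): a_0 = 2, a_1 = -1, a_2 = -3/2, a_3 = 5/6, a_4 = 1/24, a_5 = -11/120.

a_(n+2) = [-(n+1) a_(n+1) - 2 a_n] / ((n+1)(n+2)); check: a_0 = 2, a_1 = -1, a_2 = -3/2, a_3 = 5/6, a_4 = 1/24, a_5 = -11/120


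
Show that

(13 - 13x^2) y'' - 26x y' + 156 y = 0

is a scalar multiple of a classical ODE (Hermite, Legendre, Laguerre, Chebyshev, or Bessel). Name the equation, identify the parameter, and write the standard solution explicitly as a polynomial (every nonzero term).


All three coefficients share the factor 13; dividing through by 13 gives  (1 - x^2) y'' - 2x y' + 12 y = 0.
This matches the Legendre equation (1 - x^2) y'' - 2x y' + n(n+1) y = 0 (note the -2x y' term) with n(n+1) = 12, so n = 3; the polynomial solution is P_3(x).
With y = sum_k a_k x^k, matching x^k gives (k+2)(k+1) a_{k+2} = [k(k+1) - n(n+1)] a_k = (k - 3)(k + 4) a_k. The right side vanishes at k = 3, so the series with the parity of 3 terminates at degree 3.
Standard normalization (P_n(1) = 1): leading coefficient (2n)!/(2^n (n!)^2) = 720/(8*36) = 5/2, so a_3 = 5/2. Work downward with a_k = (k+1)(k+2) a_{k+2} / ((k - 3)(k + 4)):
  a_1 = (2)(3)(5/2) / ((1 - 3)(1 + 4)) = 15/(-10) = -3/2
Hence P_3(x) = 5 x^3/2 - 3 x/2.

P_3(x); series = 5 x^3/2 - 3 x/2


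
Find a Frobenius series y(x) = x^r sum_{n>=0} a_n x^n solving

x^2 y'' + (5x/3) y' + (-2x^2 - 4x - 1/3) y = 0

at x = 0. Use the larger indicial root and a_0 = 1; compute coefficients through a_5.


Write in Frobenius form y'' + (p(x)/x) y' + (q(x)/x^2) y = 0:
  p(x) = 5/3,  q(x) = -2x^2 - 4x - 1/3.
Indicial equation: r(r-1) + (5/3) r + (-1/3) = 0 -> roots r_1 = 1/3, r_2 = -1.
Take r = r_1 = 1/3. Let y(x) = x^r sum_{n>=0} a_n x^n with a_0 = 1.
Substitute y = x^r sum a_n x^n and match x^{r+n}. The recurrence is
  D(n) a_n - 4 a_{n-1} - 2 a_{n-2} = 0,  where D(n) = (r+n)(r+n-1) + (5/3)(r+n) + (-1/3).
  a_n = [4 a_{n-1} + 2 a_{n-2}] / D(n).
Since the indicial polynomial factors as (r - r_1)(r - r_2), D(n) = (r_1 + n - r_1)(r_1 + n - r_2) = n(n + 4/3).
Evaluating step by step (a_0 = 1):
  n = 1: D(1) = 1(1 + 4/3) = 7/3; numerator = 4(1) = 4; a_1 = (4)/(7/3) = 12/7
  n = 2: D(2) = 2(2 + 4/3) = 20/3; numerator = 4(12/7) + 2(1) = 62/7; a_2 = (62/7)/(20/3) = 93/70
  n = 3: D(3) = 3(3 + 4/3) = 13; numerator = 4(93/70) + 2(12/7) = 306/35; a_3 = (306/35)/(13) = 306/455
  n = 4: D(4) = 4(4 + 4/3) = 64/3; numerator = 4(306/455) + 2(93/70) = 2433/455; a_4 = (2433/455)/(64/3) = 7299/29120
  n = 5: D(5) = 5(5 + 4/3) = 95/3; numerator = 4(7299/29120) + 2(306/455) = 17091/7280; a_5 = (17091/7280)/(95/3) = 51273/691600

r = 1/3; a_0 = 1; a_1 = 12/7; a_2 = 93/70; a_3 = 306/455; a_4 = 7299/29120; a_5 = 51273/691600
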